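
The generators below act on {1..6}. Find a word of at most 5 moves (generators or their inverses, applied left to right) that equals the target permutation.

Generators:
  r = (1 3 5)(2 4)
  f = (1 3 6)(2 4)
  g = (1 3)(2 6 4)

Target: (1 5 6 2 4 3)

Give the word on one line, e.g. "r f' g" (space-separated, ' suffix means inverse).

  after r': (1 5 3)(2 4)
  after f: (1 5 6)
  after g': (1 5 2 4 6 3)
  after f: (1 5 4)
  after g': (1 5 6 2 4 3)

r' f g' f g'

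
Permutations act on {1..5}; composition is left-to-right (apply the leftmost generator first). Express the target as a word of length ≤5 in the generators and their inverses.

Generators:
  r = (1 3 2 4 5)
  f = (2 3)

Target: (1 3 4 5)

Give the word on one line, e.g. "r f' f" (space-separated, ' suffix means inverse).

  after f: (2 3)
  after r': (1 5 4 2)
  after r': (1 4 3)(2 5)
  after r': (1 2 4)(3 5)
  after r': (1 3 4 5)

f r' r' r' r'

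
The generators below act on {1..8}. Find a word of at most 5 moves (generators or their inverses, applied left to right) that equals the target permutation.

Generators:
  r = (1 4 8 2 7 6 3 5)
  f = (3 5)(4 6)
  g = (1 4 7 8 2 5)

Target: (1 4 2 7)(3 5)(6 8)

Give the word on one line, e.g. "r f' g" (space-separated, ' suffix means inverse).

f r' g r

  after f: (3 5)(4 6)
  after r': (1 5 6)(2 8 4 7)
  after g: (4 8 7 5 6)
  after r: (1 4 2 7)(3 5)(6 8)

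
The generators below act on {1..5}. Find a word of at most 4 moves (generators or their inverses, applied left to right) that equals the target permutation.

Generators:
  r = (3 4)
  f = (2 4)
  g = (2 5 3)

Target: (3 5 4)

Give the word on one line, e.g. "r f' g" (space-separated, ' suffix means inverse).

  after f': (2 4)
  after g': (2 4 3 5)
  after f': (3 5 4)

f' g' f'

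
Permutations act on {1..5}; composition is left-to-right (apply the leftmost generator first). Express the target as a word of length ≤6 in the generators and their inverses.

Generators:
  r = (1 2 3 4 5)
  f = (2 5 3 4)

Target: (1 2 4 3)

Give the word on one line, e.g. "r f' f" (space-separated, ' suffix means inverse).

f f r' f'

  after f: (2 5 3 4)
  after f: (2 3)(4 5)
  after r': (1 5 3)
  after f': (1 2 4 3)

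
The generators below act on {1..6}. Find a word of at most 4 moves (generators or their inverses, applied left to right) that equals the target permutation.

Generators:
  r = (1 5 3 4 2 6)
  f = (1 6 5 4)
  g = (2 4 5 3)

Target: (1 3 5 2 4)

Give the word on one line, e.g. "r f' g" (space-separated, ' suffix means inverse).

f' r'

  after f': (1 4 5 6)
  after r': (1 3 5 2 4)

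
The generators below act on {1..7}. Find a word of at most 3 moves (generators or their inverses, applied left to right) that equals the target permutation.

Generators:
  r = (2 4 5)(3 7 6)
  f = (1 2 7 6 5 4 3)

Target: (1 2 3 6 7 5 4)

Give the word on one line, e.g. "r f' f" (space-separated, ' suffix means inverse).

f' r f'

  after f': (1 3 4 5 6 7 2)
  after r: (1 7 4 2)(3 5)
  after f': (1 2 3 6 7 5 4)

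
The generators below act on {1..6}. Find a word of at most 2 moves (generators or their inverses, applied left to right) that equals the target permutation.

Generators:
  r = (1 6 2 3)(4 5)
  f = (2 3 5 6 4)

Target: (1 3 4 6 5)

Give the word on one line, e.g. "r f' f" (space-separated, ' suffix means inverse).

  after f: (2 3 5 6 4)
  after r': (1 3 4 6 5)

f r'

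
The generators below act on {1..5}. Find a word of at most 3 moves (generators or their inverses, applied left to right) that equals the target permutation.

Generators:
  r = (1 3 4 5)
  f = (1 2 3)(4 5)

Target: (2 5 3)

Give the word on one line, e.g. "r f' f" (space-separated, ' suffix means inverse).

f' r'

  after f': (1 3 2)(4 5)
  after r': (2 5 3)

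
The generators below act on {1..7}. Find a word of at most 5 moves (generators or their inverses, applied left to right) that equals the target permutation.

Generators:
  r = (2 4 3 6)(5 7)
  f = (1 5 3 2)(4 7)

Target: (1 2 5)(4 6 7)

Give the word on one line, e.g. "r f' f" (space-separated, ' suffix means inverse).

  after r': (2 6 3 4)(5 7)
  after r': (2 3)(4 6)
  after f': (1 2 5)(4 6 7)

r' r' f'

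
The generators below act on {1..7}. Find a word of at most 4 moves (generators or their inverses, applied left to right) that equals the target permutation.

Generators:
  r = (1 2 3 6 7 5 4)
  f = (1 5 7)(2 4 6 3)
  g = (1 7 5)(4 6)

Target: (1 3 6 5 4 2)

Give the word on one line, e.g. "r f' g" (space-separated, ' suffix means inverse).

g r' f g

  after g: (1 7 5)(4 6)
  after r': (1 6 5 4 3 2)
  after f: (1 3 4 2 5 6 7)
  after g: (1 3 6 5 4 2)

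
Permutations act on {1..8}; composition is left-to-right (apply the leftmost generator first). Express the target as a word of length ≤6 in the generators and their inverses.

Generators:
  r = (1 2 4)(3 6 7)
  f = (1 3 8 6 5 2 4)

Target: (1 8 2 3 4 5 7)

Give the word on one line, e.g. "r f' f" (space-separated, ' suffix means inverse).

  after r: (1 2 4)(3 6 7)
  after f': (1 5 6 7)(3 8)
  after f': (1 6 7 4 2 5 8)
  after f': (1 8 4 5 3)(2 6 7)
  after r': (1 8 2 3 4 5 7)

r f' f' f' r'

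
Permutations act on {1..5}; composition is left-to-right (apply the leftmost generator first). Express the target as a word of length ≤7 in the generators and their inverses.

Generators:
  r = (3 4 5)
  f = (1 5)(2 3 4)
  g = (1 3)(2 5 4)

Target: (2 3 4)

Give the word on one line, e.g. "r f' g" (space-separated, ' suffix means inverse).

g r' f' g' g'

  after g: (1 3)(2 5 4)
  after r': (1 5 3)(2 4)
  after f': (2 3 5)
  after g': (1 3 2)(4 5)
  after g': (2 3 4)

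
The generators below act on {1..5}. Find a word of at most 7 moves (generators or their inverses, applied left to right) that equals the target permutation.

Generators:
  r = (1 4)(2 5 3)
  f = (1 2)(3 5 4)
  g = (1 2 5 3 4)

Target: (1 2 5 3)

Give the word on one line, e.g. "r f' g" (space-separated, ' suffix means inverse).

  after r': (1 4)(2 3 5)
  after r': (2 5 3)
  after f: (1 2 4 3)
  after f: (2 3)(4 5)
  after f: (1 2 5 3)

r' r' f f f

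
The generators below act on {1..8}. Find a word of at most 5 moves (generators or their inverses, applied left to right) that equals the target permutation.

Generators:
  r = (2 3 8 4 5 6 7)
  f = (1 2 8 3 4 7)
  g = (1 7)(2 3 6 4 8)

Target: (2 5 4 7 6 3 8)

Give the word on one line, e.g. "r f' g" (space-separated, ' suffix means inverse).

g g r'

  after g: (1 7)(2 3 6 4 8)
  after g: (2 6 8 3 4)
  after r': (2 5 4 7 6 3 8)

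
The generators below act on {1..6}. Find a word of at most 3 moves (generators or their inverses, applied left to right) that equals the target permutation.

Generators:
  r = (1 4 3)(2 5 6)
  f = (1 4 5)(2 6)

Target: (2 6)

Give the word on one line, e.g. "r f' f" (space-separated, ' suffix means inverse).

  after f': (1 5 4)(2 6)
  after f': (1 4 5)
  after f': (2 6)

f' f' f'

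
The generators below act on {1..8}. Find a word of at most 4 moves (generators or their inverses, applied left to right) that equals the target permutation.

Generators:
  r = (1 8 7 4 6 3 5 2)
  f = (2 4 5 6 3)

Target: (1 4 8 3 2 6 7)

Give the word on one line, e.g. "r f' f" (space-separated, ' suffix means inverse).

  after r': (1 2 5 3 6 4 7 8)
  after r': (1 5 6 7)(2 3 4 8)
  after f': (1 4 8 3 2 6 7)

r' r' f'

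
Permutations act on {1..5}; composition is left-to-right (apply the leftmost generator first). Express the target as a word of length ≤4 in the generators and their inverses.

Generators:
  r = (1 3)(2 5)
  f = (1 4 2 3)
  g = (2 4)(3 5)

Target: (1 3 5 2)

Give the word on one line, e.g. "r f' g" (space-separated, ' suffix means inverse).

  after g': (2 4)(3 5)
  after f': (1 3 5 2)

g' f'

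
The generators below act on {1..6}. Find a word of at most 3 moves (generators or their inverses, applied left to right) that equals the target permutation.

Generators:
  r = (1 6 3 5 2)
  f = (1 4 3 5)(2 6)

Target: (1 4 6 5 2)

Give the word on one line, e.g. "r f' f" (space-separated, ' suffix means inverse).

f r'

  after f: (1 4 3 5)(2 6)
  after r': (1 4 6 5 2)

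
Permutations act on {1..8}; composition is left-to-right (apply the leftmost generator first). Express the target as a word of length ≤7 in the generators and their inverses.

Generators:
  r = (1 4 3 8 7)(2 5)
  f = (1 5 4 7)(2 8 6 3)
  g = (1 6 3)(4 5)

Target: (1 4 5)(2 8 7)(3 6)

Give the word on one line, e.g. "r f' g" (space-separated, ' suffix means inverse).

f r' f' g r

  after f: (1 5 4 7)(2 8 6 3)
  after r': (1 2 3 5)(4 8 6)
  after f': (1 3)(2 6 5 7 4)
  after g: (2 3 6 4)(5 7)
  after r: (1 4 5)(2 8 7)(3 6)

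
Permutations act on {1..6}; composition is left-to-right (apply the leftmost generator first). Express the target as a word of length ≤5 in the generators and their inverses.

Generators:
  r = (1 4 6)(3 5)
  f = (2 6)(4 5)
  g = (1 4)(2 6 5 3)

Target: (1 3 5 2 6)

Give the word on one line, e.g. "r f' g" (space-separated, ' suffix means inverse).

g f g f f

  after g: (1 4)(2 6 5 3)
  after f: (1 5 3 6 4)
  after g: (1 3 5 2 6)
  after f: (1 3 4 5 6)
  after f: (1 3 5 2 6)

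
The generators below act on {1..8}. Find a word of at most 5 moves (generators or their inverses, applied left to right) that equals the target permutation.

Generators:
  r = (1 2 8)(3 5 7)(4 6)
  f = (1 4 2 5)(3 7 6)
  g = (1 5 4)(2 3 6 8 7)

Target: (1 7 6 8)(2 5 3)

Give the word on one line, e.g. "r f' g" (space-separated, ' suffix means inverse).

  after g': (1 4 5)(2 7 8 6 3)
  after r: (1 6 5 2 3 8 4 7)
  after f: (1 3 8 2 7 4 6)
  after r': (1 7 6 8)(2 5 3)

g' r f r'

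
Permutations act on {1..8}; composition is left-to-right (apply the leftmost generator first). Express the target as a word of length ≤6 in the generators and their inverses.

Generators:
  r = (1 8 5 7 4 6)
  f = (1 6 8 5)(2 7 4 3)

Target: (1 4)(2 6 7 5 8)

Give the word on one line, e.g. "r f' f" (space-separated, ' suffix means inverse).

f r f' r r

  after f: (1 6 8 5)(2 7 4 3)
  after r: (2 4 3)(5 8 7 6)
  after f': (1 5 6 8 2 7)
  after r: (1 7 8 2 4 6 5)
  after r: (1 4)(2 6 7 5 8)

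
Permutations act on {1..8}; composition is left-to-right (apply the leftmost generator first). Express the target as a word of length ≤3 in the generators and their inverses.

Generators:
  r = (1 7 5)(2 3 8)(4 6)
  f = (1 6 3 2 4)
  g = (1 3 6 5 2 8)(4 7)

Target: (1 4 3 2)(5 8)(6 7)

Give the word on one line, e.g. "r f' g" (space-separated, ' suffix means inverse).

r g'

  after r: (1 7 5)(2 3 8)(4 6)
  after g': (1 4 3 2)(5 8)(6 7)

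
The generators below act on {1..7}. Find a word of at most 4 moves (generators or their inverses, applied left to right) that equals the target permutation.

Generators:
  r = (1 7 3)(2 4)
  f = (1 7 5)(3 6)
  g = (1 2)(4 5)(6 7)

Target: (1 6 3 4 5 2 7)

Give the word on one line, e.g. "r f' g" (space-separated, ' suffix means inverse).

r' r' g r

  after r': (1 3 7)(2 4)
  after r': (1 7 3)
  after g: (1 6 7 3 2)(4 5)
  after r: (1 6 3 4 5 2 7)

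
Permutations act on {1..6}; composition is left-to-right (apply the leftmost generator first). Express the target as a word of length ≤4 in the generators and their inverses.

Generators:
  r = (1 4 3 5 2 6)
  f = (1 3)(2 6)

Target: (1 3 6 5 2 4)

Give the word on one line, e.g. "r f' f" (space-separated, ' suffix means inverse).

  after r': (1 6 2 5 3 4)
  after f': (1 2 5)(3 4)
  after r': (1 5 6 2 3)
  after r': (1 3 6 5 2 4)

r' f' r' r'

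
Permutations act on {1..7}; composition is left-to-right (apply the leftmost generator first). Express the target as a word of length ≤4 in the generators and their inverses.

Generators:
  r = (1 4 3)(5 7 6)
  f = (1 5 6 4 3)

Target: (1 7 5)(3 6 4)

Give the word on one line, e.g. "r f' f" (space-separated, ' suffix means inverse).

  after f: (1 5 6 4 3)
  after r: (1 7 6 3 4)
  after f': (1 7 5)(3 6 4)

f r f'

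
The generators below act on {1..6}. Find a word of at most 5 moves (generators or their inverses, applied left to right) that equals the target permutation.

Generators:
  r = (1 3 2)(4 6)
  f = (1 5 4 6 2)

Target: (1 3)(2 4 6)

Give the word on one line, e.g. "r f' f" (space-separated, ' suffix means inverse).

  after f: (1 5 4 6 2)
  after r: (1 5 6)(2 3)
  after r: (1 5 4 6 3)
  after f': (2 6 3)
  after r: (1 3)(2 4 6)

f r r f' r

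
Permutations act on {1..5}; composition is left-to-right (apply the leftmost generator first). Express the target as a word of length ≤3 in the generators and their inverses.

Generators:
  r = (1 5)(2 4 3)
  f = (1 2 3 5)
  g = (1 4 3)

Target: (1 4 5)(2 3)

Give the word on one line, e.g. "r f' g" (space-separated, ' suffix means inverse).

g f

  after g: (1 4 3)
  after f: (1 4 5)(2 3)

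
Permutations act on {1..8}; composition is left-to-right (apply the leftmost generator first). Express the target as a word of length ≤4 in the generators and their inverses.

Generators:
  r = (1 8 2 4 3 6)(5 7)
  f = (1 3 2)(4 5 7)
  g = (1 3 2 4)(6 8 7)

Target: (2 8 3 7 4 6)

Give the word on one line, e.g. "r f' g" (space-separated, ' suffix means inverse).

  after f: (1 3 2)(4 5 7)
  after r': (1 4 7 2 6 3 8)
  after g: (2 8 3 7 4 6)

f r' g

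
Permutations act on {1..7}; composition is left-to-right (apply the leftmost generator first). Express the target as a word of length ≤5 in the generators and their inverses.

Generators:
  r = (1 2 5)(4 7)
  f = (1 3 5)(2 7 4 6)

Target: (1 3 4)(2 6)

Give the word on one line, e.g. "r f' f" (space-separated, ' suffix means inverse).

f f r f' f'

  after f: (1 3 5)(2 7 4 6)
  after f: (1 5 3)(2 4)(6 7)
  after r: (2 7 6 4 5 3)
  after f': (1 5)(3 6 7 4)
  after f': (1 3 4)(2 6)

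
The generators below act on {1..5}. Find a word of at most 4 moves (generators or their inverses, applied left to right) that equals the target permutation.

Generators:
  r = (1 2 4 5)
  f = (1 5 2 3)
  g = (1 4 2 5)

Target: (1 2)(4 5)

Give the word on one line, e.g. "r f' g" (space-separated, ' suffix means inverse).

  after g': (1 5 2 4)
  after g': (1 2)(4 5)

g' g'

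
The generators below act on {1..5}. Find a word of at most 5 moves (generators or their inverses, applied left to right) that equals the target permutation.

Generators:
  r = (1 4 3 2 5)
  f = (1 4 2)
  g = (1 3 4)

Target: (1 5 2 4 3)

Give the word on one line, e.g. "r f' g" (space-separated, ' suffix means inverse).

  after r: (1 4 3 2 5)
  after f': (2 5)(3 4)
  after r': (1 5 3)
  after g': (1 5)(3 4)
  after f': (1 5 2 4 3)

r f' r' g' f'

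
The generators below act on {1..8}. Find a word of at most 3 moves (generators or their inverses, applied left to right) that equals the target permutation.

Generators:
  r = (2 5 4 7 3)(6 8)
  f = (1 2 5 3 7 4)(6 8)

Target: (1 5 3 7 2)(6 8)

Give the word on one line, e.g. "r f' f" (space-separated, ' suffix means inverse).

f r' f'

  after f: (1 2 5 3 7 4)(6 8)
  after r': (1 3 4)(5 7)
  after f': (1 5 3 7 2)(6 8)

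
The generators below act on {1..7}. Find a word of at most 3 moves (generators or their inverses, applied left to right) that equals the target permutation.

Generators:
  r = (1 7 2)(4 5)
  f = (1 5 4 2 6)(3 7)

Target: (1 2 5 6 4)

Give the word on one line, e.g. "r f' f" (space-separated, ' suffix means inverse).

f' f'

  after f': (1 6 2 4 5)(3 7)
  after f': (1 2 5 6 4)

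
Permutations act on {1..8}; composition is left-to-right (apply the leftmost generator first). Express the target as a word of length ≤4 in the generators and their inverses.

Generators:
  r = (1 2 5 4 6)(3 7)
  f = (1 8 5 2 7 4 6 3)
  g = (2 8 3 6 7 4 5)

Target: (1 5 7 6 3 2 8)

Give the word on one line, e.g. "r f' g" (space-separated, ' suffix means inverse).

  after r: (1 2 5 4 6)(3 7)
  after f': (1 5 7 6 3 2 8)

r f'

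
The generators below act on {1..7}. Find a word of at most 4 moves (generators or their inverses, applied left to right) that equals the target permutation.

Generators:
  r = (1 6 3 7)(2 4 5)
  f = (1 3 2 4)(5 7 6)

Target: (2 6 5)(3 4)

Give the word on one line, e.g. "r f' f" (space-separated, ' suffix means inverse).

r r f'

  after r: (1 6 3 7)(2 4 5)
  after r: (1 3)(2 5 4)(6 7)
  after f': (2 6 5)(3 4)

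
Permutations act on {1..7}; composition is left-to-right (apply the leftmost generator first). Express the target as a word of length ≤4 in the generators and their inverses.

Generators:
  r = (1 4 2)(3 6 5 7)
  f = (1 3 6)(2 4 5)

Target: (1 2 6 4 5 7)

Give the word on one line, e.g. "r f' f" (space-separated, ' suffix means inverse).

r f'

  after r: (1 4 2)(3 6 5 7)
  after f': (1 2 6 4 5 7)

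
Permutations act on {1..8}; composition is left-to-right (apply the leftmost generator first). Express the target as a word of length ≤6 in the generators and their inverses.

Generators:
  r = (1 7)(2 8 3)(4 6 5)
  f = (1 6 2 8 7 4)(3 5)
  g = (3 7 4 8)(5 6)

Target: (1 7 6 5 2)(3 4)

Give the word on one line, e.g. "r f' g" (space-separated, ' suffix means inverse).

r' g g f

  after r': (1 7)(2 3 8)(4 5 6)
  after g: (1 4 6 8 2 7)
  after g: (1 8 2 4 5 6 3 7)
  after f: (1 7 6 5 2)(3 4)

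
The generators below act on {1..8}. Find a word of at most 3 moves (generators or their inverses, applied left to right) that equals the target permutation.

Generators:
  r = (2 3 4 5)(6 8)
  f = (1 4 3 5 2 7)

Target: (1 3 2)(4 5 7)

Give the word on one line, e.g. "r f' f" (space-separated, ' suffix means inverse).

f f

  after f: (1 4 3 5 2 7)
  after f: (1 3 2)(4 5 7)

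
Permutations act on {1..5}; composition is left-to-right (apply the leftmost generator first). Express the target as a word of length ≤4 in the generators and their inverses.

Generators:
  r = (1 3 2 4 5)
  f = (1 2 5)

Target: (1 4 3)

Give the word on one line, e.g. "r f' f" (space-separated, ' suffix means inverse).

  after r': (1 5 4 2 3)
  after f': (1 2 3 5 4)
  after r: (1 4 3)

r' f' r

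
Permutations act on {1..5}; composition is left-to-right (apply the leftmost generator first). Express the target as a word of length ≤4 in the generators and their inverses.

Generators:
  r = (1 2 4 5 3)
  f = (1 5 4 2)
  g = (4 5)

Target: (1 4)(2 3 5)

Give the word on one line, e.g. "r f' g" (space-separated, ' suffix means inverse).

r r r g'

  after r: (1 2 4 5 3)
  after r: (1 4 3 2 5)
  after r: (1 5 2 3 4)
  after g': (1 4)(2 3 5)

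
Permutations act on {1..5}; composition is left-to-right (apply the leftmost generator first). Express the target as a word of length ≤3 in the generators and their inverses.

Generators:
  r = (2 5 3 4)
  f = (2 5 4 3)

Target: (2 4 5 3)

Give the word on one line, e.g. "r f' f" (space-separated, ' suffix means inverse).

r' f r

  after r': (2 4 3 5)
  after f: (2 3 4)
  after r: (2 4 5 3)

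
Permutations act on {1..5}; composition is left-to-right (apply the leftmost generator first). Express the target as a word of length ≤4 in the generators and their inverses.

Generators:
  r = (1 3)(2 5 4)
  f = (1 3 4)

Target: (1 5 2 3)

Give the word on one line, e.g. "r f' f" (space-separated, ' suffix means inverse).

f f r' f'

  after f: (1 3 4)
  after f: (1 4 3)
  after r': (1 5 2 4)
  after f': (1 5 2 3)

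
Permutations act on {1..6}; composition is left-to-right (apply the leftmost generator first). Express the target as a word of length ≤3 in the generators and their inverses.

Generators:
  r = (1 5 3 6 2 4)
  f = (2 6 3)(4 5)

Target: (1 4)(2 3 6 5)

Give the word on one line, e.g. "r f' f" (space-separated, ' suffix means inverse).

  after f: (2 6 3)(4 5)
  after r': (1 4)(2 3 6 5)

f r'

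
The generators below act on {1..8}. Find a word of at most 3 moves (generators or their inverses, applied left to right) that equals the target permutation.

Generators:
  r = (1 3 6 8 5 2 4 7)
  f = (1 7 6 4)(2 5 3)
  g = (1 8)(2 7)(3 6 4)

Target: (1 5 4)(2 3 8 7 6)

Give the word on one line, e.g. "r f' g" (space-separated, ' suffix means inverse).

g' f' r

  after g': (1 8)(2 7)(3 4 6)
  after f': (1 8 4 7 3 6 5 2)
  after r: (1 5 4)(2 3 8 7 6)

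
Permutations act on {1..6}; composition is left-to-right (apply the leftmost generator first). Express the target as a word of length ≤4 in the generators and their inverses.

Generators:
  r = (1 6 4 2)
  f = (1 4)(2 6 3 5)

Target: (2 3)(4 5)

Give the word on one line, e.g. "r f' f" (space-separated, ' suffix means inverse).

f' r' f' r

  after f': (1 4)(2 5 3 6)
  after r': (1 6 4 2 5 3)
  after f': (1 2 3 4 5 6)
  after r: (2 3)(4 5)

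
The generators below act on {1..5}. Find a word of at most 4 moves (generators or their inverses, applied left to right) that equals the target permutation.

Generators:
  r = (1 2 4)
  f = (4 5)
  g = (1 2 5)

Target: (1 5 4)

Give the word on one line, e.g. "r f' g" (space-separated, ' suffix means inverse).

  after g': (1 5 2)
  after r: (1 5 4)

g' r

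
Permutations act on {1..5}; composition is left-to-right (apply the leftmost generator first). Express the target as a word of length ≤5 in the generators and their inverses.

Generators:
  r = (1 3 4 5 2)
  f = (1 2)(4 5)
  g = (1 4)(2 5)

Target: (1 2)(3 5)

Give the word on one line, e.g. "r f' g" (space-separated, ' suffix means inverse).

g r r

  after g: (1 4)(2 5)
  after r: (1 5)(3 4)
  after r: (1 2)(3 5)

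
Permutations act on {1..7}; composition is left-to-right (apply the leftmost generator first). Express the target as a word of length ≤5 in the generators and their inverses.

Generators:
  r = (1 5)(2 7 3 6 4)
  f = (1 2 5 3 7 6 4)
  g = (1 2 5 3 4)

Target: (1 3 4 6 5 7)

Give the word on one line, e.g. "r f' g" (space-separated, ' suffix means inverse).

r' f' r r

  after r': (1 5)(2 4 6 3 7)
  after f': (1 2 6 5 4 7)
  after r: (1 7 5 2 4 3 6)
  after r: (1 3 4 6 5 7)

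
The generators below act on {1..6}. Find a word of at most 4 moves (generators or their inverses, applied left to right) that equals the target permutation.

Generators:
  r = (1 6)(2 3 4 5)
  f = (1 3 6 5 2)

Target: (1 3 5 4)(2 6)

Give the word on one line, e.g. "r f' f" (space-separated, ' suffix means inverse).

r' f'

  after r': (1 6)(2 5 4 3)
  after f': (1 3 5 4)(2 6)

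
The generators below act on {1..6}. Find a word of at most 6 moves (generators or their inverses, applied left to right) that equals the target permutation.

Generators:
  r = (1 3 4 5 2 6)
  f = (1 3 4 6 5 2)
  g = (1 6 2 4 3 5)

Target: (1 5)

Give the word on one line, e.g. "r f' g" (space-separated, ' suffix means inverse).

  after f': (1 2 5 6 4 3)
  after g: (1 4 5 2)(3 6)
  after r': (1 3 2 6)
  after f': (2 4 3 5 6)
  after g': (1 5)

f' g r' f' g'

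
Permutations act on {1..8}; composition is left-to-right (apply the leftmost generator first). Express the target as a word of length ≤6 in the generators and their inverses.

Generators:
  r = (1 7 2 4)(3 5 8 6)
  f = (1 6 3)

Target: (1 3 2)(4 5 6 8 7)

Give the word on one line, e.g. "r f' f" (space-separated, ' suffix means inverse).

f r f' r

  after f: (1 6 3)
  after r: (1 3 7 2 4)(5 8 6)
  after f': (1 6 5 8)(2 4 3 7)
  after r: (1 3 2)(4 5 6 8 7)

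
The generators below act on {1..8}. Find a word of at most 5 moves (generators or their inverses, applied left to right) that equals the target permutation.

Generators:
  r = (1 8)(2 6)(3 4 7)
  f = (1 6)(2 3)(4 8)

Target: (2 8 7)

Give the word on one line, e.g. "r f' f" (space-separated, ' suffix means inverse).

f' r' r' f'

  after f': (1 6)(2 3)(4 8)
  after r': (1 2 7 4)(3 6 8)
  after r': (1 6)(2 4 8 7 3)
  after f': (2 8 7)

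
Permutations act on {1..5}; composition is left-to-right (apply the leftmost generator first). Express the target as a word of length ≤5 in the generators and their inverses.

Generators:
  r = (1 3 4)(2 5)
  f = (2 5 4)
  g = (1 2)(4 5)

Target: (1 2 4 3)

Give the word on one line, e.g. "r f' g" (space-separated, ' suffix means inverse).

  after g': (1 2)(4 5)
  after f: (1 5 2)
  after r': (1 2 4 3)

g' f r'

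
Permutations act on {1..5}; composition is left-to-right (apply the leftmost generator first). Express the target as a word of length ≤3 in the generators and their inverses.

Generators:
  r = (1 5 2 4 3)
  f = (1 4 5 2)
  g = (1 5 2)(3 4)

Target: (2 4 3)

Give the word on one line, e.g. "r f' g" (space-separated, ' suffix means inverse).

  after r: (1 5 2 4 3)
  after g: (1 2 3 5)
  after g: (2 4 3)

r g g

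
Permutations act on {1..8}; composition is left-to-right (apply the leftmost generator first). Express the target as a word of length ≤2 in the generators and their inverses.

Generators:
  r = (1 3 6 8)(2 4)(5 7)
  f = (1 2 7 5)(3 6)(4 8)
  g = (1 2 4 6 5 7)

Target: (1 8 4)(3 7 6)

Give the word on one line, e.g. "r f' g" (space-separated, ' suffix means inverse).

  after r': (1 8 6 3)(2 4)(5 7)
  after g': (1 8 4)(3 7 6)

r' g'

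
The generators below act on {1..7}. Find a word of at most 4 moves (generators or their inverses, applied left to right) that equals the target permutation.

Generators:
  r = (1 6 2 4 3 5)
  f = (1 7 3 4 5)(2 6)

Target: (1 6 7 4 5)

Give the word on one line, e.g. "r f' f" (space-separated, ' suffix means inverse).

  after r': (1 5 3 4 2 6)
  after f': (1 4 6 5 7)
  after r': (1 2 6 3 4)(5 7)
  after f': (1 6 7 4 5)

r' f' r' f'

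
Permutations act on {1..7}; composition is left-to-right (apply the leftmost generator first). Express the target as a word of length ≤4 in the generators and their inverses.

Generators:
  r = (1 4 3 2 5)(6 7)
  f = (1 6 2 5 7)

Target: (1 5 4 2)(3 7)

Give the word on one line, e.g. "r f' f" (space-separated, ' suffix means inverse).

f' r' r' f'

  after f': (1 7 5 2 6)
  after r': (1 6 5 3 4)(2 7)
  after r': (1 7 3)(2 6)(4 5)
  after f': (1 5 4 2)(3 7)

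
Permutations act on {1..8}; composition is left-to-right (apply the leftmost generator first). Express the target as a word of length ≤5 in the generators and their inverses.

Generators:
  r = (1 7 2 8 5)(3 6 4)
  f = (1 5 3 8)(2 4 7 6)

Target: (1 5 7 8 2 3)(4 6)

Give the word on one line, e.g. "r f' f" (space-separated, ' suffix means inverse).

  after r: (1 7 2 8 5)(3 6 4)
  after r: (1 2 5 7 8)(3 4 6)
  after r: (1 8 7 5 2)
  after f': (1 3 5 6 7)(2 8 4)
  after f': (1 5 7 8 2 3)(4 6)

r r r f' f'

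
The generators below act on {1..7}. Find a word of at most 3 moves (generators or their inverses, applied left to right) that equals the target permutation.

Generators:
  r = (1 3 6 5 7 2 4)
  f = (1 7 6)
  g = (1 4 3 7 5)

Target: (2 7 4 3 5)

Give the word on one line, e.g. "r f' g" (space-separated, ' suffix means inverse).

r r f

  after r: (1 3 6 5 7 2 4)
  after r: (1 6 7 4 3 5 2)
  after f: (2 7 4 3 5)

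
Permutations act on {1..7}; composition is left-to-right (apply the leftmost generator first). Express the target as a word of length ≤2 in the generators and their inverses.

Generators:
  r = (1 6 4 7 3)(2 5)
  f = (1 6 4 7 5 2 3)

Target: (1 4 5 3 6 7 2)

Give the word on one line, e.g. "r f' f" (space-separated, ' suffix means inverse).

  after f: (1 6 4 7 5 2 3)
  after f: (1 4 5 3 6 7 2)

f f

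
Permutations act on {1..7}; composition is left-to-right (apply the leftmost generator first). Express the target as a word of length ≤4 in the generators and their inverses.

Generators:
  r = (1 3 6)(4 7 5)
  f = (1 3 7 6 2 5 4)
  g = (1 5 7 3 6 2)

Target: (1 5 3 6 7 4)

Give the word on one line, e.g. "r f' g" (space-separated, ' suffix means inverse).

  after g': (1 2 6 3 7 5)
  after f: (1 5 3 6 7 4)

g' f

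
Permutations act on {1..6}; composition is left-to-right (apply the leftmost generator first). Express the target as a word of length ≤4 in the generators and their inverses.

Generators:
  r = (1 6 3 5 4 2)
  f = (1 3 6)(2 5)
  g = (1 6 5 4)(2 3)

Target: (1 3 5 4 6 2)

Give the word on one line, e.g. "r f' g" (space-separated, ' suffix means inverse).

  after r': (1 2 4 5 3 6)
  after g': (1 3)(2 5)(4 6)
  after f: (1 6 4)
  after r: (1 3 5 4 6 2)

r' g' f r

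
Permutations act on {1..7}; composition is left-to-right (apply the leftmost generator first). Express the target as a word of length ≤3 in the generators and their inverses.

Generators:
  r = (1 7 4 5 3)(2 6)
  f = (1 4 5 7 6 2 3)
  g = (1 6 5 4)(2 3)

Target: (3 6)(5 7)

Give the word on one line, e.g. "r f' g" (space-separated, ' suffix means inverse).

f g

  after f: (1 4 5 7 6 2 3)
  after g: (3 6)(5 7)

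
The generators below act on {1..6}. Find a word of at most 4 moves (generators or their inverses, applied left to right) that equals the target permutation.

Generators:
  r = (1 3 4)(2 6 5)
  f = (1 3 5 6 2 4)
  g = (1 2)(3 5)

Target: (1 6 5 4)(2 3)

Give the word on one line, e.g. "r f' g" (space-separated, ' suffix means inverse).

g' r

  after g': (1 2)(3 5)
  after r: (1 6 5 4)(2 3)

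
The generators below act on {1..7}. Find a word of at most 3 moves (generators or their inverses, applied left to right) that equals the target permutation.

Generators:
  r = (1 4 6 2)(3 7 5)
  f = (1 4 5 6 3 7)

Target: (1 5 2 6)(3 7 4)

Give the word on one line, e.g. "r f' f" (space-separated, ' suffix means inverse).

f' f' r'

  after f': (1 7 3 6 5 4)
  after f': (1 3 5)(4 7 6)
  after r': (1 5 2 6)(3 7 4)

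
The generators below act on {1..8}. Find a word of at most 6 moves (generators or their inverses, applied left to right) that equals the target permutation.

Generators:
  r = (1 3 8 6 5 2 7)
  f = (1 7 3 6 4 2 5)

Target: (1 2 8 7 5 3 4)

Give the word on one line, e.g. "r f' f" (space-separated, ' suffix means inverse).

f' r f' r' f

  after f': (1 5 2 4 6 3 7)
  after r: (1 2 4 5 7 3)(6 8)
  after f': (1 4 2 6 8 3 5)
  after r': (1 4 5 7 2 8)(3 6)
  after f: (1 2 8 7 5 3 4)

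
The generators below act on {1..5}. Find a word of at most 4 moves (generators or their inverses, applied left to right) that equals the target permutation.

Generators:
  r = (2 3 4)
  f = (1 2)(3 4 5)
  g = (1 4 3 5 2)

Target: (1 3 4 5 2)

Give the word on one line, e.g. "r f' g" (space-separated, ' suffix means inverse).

  after f: (1 2)(3 4 5)
  after g': (1 5 4 3)
  after f': (1 4 5 3 2)
  after r': (1 3 4 5 2)

f g' f' r'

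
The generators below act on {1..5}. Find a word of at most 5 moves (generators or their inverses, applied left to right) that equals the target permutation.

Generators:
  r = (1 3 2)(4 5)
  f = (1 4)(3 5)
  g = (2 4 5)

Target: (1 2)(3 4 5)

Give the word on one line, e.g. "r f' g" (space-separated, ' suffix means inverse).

  after r: (1 3 2)(4 5)
  after f: (1 5)(2 4 3)
  after r': (1 4)(2 5)
  after f: (2 3 5)
  after r': (1 2)(3 4 5)

r f r' f r'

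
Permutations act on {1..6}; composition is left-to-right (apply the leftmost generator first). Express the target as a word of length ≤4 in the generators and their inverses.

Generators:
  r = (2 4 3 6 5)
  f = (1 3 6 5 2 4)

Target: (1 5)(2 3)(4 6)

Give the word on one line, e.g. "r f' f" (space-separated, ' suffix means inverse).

f f f

  after f: (1 3 6 5 2 4)
  after f: (1 6 2)(3 5 4)
  after f: (1 5)(2 3)(4 6)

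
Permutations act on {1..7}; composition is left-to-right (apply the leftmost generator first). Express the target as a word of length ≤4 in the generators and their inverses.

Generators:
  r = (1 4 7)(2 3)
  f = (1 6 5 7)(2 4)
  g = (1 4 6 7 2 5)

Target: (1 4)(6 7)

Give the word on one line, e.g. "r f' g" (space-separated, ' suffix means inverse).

  after f': (1 7 5 6)(2 4)
  after g': (1 6 5 4 7 2)
  after f': (2 7 4 5)
  after g: (1 4)(6 7)

f' g' f' g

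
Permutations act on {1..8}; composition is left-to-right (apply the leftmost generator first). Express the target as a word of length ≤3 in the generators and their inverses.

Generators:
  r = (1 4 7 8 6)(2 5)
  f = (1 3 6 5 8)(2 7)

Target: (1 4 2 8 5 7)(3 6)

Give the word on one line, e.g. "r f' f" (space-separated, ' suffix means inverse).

r f

  after r: (1 4 7 8 6)(2 5)
  after f: (1 4 2 8 5 7)(3 6)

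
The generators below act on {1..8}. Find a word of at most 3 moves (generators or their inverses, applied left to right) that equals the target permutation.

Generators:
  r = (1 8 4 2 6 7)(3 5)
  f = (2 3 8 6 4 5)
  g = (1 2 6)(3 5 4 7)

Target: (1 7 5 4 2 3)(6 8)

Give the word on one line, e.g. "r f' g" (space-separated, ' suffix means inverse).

g' r f'

  after g': (1 6 2)(3 7 4 5)
  after r: (1 7 2 8 4 3)
  after f': (1 7 5 4 2 3)(6 8)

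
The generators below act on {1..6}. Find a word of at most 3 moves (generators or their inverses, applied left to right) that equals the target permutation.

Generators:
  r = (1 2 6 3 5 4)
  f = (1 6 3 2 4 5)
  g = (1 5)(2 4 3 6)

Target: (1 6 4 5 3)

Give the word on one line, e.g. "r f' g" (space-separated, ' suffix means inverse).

  after g': (1 5)(2 6 3 4)
  after f: (2 3 5 6)
  after f: (1 6 4 5 3)

g' f f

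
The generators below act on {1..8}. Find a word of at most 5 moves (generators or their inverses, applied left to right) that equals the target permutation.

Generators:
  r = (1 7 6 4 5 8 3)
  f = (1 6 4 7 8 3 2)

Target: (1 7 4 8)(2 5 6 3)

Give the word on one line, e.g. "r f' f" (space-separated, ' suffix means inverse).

  after f': (1 2 3 8 7 4 6)
  after f': (1 3 7 6 2 8 4)
  after r': (1 8 6 2 5 4 3)
  after f': (1 7 4 8)(2 5 6 3)

f' f' r' f'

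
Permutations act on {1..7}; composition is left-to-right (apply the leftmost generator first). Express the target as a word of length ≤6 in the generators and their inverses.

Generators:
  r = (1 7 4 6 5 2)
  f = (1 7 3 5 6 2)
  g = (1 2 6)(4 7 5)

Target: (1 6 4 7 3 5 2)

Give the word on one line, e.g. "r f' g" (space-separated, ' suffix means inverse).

  after r: (1 7 4 6 5 2)
  after g': (1 4 2 6 7 5)
  after g': (1 5 6 4)
  after f: (1 6 4 7 3 5 2)

r g' g' f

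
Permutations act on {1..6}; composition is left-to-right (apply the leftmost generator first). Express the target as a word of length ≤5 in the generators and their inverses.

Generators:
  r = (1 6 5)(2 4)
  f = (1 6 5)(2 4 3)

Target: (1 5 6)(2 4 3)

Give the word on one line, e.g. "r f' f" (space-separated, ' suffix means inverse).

r f f r'

  after r: (1 6 5)(2 4)
  after f: (1 5 6)(2 3)
  after f: (3 4)
  after r': (1 5 6)(2 4 3)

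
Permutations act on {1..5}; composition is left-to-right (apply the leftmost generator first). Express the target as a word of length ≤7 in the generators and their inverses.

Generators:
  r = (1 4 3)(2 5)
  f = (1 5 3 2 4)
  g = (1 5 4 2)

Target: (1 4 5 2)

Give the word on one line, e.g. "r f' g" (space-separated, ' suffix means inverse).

  after r: (1 4 3)(2 5)
  after r: (1 3 4)
  after f': (1 5)(2 3)
  after r': (1 2 4)(3 5)
  after f: (1 4 5 2)

r r f' r' f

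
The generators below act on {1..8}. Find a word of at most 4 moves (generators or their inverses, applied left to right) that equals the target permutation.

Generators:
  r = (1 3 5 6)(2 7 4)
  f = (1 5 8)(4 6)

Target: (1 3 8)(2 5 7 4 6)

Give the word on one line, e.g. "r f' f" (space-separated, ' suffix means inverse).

f' r' f' r'

  after f': (1 8 5)(4 6)
  after r': (1 8 3)(2 4 5 6 7)
  after f': (1 5 4)(2 6 7)(3 8)
  after r': (1 3 8)(2 5 7 4 6)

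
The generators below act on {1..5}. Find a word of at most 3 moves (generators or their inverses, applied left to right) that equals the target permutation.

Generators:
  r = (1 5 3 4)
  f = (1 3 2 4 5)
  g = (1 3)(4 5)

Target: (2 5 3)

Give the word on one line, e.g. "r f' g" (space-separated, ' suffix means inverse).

  after f: (1 3 2 4 5)
  after g': (2 5 3)

f g'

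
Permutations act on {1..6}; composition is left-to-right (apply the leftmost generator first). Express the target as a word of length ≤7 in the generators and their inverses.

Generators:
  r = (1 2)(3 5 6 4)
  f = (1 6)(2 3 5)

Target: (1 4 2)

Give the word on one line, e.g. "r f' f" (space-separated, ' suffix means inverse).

  after r: (1 2)(3 5 6 4)
  after r: (3 6)(4 5)
  after f': (1 6 2 5 4 3)
  after r: (1 4 5 3 2 6)
  after f: (1 4 2)

r r f' r f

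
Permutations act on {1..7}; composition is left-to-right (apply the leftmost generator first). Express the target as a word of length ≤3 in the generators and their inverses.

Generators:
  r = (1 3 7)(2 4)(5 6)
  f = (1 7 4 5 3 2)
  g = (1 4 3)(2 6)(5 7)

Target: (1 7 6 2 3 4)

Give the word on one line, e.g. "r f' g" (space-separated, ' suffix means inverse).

  after r': (1 7 3)(2 4)(5 6)
  after f': (2 7 5 6 4 3)
  after r': (1 7 6 2 3 4)

r' f' r'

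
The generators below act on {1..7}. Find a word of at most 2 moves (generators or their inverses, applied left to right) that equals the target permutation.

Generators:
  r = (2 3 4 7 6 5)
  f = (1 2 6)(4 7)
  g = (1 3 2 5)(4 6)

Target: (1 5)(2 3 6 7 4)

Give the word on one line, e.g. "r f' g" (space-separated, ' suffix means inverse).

g' f'

  after g': (1 5 2 3)(4 6)
  after f': (1 5)(2 3 6 7 4)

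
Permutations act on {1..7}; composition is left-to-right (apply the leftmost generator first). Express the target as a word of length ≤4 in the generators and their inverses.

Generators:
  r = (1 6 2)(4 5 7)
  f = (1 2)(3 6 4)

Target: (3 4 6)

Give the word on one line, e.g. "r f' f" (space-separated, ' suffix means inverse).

f f

  after f: (1 2)(3 6 4)
  after f: (3 4 6)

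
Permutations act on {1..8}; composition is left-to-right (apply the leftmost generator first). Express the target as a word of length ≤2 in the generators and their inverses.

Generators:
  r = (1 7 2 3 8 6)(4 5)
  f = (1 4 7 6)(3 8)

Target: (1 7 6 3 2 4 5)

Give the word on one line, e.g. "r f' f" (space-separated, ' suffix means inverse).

  after r': (1 6 8 3 2 7)(4 5)
  after f': (1 7 6 3 2 4 5)

r' f'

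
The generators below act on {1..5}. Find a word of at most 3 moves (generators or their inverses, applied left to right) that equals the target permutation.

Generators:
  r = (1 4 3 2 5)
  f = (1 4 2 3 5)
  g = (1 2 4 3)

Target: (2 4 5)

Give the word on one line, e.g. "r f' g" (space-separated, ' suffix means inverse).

g' g' r'

  after g': (1 3 4 2)
  after g': (1 4)(2 3)
  after r': (2 4 5)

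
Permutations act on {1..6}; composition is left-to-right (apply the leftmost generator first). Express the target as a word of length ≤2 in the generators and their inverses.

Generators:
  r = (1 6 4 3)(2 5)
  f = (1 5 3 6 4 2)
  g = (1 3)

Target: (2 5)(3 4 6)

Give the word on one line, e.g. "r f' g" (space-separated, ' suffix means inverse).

  after r': (1 3 4 6)(2 5)
  after g: (2 5)(3 4 6)

r' g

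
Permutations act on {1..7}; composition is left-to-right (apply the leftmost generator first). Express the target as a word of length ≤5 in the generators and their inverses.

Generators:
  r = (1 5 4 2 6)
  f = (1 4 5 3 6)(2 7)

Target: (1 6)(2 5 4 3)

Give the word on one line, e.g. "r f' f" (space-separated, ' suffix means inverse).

  after f: (1 4 5 3 6)(2 7)
  after f: (1 5 6 4 3)
  after r': (2 4 3 6 5)
  after r': (1 6)(2 5 4 3)

f f r' r'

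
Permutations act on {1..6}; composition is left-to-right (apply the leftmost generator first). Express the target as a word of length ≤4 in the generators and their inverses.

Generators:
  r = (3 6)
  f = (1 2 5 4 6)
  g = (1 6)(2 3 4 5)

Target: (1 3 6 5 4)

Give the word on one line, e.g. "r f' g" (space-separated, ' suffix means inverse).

f g' f' g

  after f: (1 2 5 4 6)
  after g': (1 5 3 2 4)
  after f': (1 2 5 3)(4 6)
  after g: (1 3 6 5 4)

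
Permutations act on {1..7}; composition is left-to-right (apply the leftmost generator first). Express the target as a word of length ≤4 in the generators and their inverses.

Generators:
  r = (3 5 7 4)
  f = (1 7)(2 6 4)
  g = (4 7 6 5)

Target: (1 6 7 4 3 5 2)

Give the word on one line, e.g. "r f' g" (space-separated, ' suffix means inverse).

f g' f' r

  after f: (1 7)(2 6 4)
  after g': (1 4 2 7)(5 6)
  after f': (1 6 5 2)
  after r: (1 6 7 4 3 5 2)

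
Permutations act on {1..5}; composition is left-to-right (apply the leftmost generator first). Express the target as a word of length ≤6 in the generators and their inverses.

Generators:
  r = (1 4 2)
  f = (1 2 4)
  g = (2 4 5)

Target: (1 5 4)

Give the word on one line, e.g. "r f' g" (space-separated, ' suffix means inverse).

f' r g g

  after f': (1 4 2)
  after r: (1 2 4)
  after g: (1 4)(2 5)
  after g: (1 5 4)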